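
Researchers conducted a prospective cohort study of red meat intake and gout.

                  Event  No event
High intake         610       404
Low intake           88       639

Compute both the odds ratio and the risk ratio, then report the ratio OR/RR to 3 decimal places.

2.206

Cells: a = 610, b = 404, c = 88, d = 639.
OR = (610·639)/(404·88) = 389790/35552 = 10.96394
Risk in exposed = 610/1014 = 0.60158; risk in unexposed = 88/727 = 0.12105; RR = 4.96985
OR/RR = 10.96394 / 4.96985 = 2.20609
The outcome is not rare, so the OR lies further from 1 than the RR.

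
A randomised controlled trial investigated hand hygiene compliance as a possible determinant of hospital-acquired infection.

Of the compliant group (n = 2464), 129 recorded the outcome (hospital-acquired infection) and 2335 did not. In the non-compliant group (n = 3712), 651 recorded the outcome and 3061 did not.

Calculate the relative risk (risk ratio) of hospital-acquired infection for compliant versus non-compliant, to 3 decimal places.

0.299

From the description: a = 129, b = 2335, c = 651, d = 3061.
Risk in exposed = 129/2464 = 0.05235; risk in unexposed = 651/3712 = 0.17538.
RR = 0.05235 / 0.17538 = 0.29852
The risk is 70% lower among the exposed than among the unexposed.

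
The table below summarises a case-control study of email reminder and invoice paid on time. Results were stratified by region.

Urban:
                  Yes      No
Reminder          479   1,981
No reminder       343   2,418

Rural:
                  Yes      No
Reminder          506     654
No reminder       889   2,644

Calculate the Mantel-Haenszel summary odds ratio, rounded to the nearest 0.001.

1.995

OR_MH = Σ(aᵢdᵢ/nᵢ) / Σ(bᵢcᵢ/nᵢ), where nᵢ is the stratum total.
Stratum 1 (Urban): n = 5221; a·d/n = 479·2418/5221 = 221.8391; b·c/n = 1981·343/5221 = 130.1442
Stratum 2 (Rural): n = 4693; a·d/n = 506·2644/4693 = 285.0765; b·c/n = 654·889/4693 = 123.8879
OR_MH = (221.8391 + 285.0765) / (130.1442 + 123.8879) = 506.9156 / 254.0321 = 1.99548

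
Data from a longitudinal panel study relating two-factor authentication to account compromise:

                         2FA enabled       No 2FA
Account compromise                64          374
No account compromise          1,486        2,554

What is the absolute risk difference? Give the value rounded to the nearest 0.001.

Reading the table with exposure as columns: a = 64 (2FA enabled, case), b = 1486 (2FA enabled, non-case), c = 374 (No 2FA, case), d = 2554.
Risk in exposed = 64/1550 = 0.041290; risk in unexposed = 374/2928 = 0.127732.
Risk difference = 0.041290 − 0.127732 = -0.086442

-0.086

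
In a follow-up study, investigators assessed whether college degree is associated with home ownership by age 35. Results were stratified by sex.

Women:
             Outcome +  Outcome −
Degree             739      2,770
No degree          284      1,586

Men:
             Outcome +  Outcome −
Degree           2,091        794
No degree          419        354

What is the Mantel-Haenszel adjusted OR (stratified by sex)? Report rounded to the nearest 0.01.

OR_MH = Σ(aᵢdᵢ/nᵢ) / Σ(bᵢcᵢ/nᵢ), where nᵢ is the stratum total.
Stratum 1 (Women): n = 5379; a·d/n = 739·1586/5379 = 217.8944; b·c/n = 2770·284/5379 = 146.2502
Stratum 2 (Men): n = 3658; a·d/n = 2091·354/3658 = 202.3548; b·c/n = 794·419/3658 = 90.9475
OR_MH = (217.8944 + 202.3548) / (146.2502 + 90.9475) = 420.2492 / 237.1977 = 1.77173

1.77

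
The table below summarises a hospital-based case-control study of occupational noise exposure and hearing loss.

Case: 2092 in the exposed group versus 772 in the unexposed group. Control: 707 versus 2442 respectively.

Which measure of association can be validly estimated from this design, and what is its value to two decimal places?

From the description: a = 2092, b = 707, c = 772, d = 2442.
This is a hospital-based case-control study: participants were sampled on outcome status, so risks in the source population cannot be estimated directly — relative risk is not valid here. The odds ratio is the appropriate measure.
OR = (a·d)/(b·c) = (2092 × 2442) / (707 × 772) = 5108664 / 545804 = 9.35989

9.36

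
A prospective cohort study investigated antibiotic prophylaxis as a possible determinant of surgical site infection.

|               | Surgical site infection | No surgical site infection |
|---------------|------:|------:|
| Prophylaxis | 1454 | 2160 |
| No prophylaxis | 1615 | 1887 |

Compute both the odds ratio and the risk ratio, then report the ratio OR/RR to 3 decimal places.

Cells: a = 1454, b = 2160, c = 1615, d = 1887.
OR = (1454·1887)/(2160·1615) = 2743698/3488400 = 0.78652
Risk in exposed = 1454/3614 = 0.40232; risk in unexposed = 1615/3502 = 0.46117; RR = 0.87241
OR/RR = 0.78652 / 0.87241 = 0.90155
The outcome is not rare, so the OR lies further from 1 than the RR.

0.902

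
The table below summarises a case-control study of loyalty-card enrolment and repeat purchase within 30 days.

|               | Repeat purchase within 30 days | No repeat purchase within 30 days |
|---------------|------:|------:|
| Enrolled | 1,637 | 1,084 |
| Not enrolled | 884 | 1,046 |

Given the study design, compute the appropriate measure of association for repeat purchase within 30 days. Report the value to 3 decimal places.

Cells: a = 1637, b = 1084, c = 884, d = 1046.
This is a case-control study: participants were sampled on outcome status, so risks in the source population cannot be estimated directly — relative risk is not valid here. The odds ratio is the appropriate measure.
OR = (a·d)/(b·c) = (1637 × 1046) / (1084 × 884) = 1712302 / 958256 = 1.78689

1.787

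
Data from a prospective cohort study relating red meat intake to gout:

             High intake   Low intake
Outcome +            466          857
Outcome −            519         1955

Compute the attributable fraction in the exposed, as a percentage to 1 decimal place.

35.6

Reading the table with exposure as columns: a = 466 (High intake, case), b = 519 (High intake, non-case), c = 857 (Low intake, case), d = 1955.
Risk in exposed = 466/985 = 0.47310; risk in unexposed = 857/2812 = 0.30477.
RR = 0.47310/0.30477 = 1.55233
AR% = (RR − 1)/RR × 100 = (1.55233 − 1)/1.55233 × 100 = 35.5807%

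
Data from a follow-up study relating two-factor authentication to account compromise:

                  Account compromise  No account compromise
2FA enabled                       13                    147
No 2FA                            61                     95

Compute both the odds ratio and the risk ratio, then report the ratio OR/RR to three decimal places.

Cells: a = 13, b = 147, c = 61, d = 95.
OR = (13·95)/(147·61) = 1235/8967 = 0.13773
Risk in exposed = 13/160 = 0.08125; risk in unexposed = 61/156 = 0.39103; RR = 0.20779
OR/RR = 0.13773 / 0.20779 = 0.66283
The outcome is not rare, so the OR lies further from 1 than the RR.

0.663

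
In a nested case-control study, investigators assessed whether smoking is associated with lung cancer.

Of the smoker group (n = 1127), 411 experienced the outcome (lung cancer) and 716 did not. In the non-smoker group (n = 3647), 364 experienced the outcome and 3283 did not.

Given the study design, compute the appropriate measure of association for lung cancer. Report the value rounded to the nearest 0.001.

5.177

From the description: a = 411, b = 716, c = 364, d = 3283.
This is a nested case-control study: participants were sampled on outcome status, so risks in the source population cannot be estimated directly — relative risk is not valid here. The odds ratio is the appropriate measure.
OR = (a·d)/(b·c) = (411 × 3283) / (716 × 364) = 1349313 / 260624 = 5.17724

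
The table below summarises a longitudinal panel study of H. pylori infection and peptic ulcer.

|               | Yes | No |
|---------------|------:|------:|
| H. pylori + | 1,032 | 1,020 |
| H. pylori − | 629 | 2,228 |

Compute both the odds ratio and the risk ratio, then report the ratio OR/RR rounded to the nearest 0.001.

Cells: a = 1032, b = 1020, c = 629, d = 2228.
OR = (1032·2228)/(1020·629) = 2299296/641580 = 3.58380
Risk in exposed = 1032/2052 = 0.50292; risk in unexposed = 629/2857 = 0.22016; RR = 2.28435
OR/RR = 3.58380 / 2.28435 = 1.56885
The outcome is not rare, so the OR lies further from 1 than the RR.

1.569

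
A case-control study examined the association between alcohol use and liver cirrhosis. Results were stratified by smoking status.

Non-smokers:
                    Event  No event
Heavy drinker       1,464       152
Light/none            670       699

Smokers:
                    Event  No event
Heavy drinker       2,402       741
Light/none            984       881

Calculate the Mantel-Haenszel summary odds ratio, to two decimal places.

OR_MH = Σ(aᵢdᵢ/nᵢ) / Σ(bᵢcᵢ/nᵢ), where nᵢ is the stratum total.
Stratum 1 (Non-smokers): n = 2985; a·d/n = 1464·699/2985 = 342.8261; b·c/n = 152·670/2985 = 34.1173
Stratum 2 (Smokers): n = 5008; a·d/n = 2402·881/5008 = 422.5563; b·c/n = 741·984/5008 = 145.5958
OR_MH = (342.8261 + 422.5563) / (34.1173 + 145.5958) = 765.3824 / 179.7131 = 4.25891

4.26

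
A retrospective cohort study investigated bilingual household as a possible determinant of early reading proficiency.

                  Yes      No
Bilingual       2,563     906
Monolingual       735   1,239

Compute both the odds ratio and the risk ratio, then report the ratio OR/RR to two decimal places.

2.40

Cells: a = 2563, b = 906, c = 735, d = 1239.
OR = (2563·1239)/(906·735) = 3175557/665910 = 4.76875
Risk in exposed = 2563/3469 = 0.73883; risk in unexposed = 735/1974 = 0.37234; RR = 1.98429
OR/RR = 4.76875 / 1.98429 = 2.40326
The outcome is not rare, so the OR lies further from 1 than the RR.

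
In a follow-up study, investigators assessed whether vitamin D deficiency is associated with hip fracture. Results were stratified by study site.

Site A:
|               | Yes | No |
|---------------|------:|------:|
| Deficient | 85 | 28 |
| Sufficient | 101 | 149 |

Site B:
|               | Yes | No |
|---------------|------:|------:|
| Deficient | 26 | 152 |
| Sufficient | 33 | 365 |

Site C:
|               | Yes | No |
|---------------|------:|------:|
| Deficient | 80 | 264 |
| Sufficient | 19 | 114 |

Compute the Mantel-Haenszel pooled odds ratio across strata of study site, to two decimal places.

OR_MH = Σ(aᵢdᵢ/nᵢ) / Σ(bᵢcᵢ/nᵢ), where nᵢ is the stratum total.
Stratum 1 (Site A): n = 363; a·d/n = 85·149/363 = 34.8898; b·c/n = 28·101/363 = 7.7906
Stratum 2 (Site B): n = 576; a·d/n = 26·365/576 = 16.4757; b·c/n = 152·33/576 = 8.7083
Stratum 3 (Site C): n = 477; a·d/n = 80·114/477 = 19.1195; b·c/n = 264·19/477 = 10.5157
OR_MH = (34.8898 + 16.4757 + 19.1195) / (7.7906 + 8.7083 + 10.5157) = 70.4850 / 27.0147 = 2.60914

2.61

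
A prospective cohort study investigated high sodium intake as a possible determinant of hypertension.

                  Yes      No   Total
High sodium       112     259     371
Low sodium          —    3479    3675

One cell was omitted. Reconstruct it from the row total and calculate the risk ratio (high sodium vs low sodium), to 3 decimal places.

5.660

The missing cell is in the unexposed row: 3675 − 3479 = 196.
So a = 112, b = 259, c = 196, d = 3479.
RR = [a/(a+b)] / [c/(c+d)] = (112/371) / (196/3675) = 0.30189/0.05333 = 5.66038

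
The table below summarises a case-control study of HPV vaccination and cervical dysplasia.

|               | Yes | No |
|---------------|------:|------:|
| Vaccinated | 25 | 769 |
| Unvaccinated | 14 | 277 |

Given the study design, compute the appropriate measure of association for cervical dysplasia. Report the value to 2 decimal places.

Cells: a = 25, b = 769, c = 14, d = 277.
This is a case-control study: participants were sampled on outcome status, so risks in the source population cannot be estimated directly — relative risk is not valid here. The odds ratio is the appropriate measure.
OR = (a·d)/(b·c) = (25 × 277) / (769 × 14) = 6925 / 10766 = 0.64323

0.64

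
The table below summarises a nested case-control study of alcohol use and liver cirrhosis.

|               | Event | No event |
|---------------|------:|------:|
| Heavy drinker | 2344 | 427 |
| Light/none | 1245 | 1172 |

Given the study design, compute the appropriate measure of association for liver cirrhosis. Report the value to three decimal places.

Cells: a = 2344, b = 427, c = 1245, d = 1172.
This is a nested case-control study: participants were sampled on outcome status, so risks in the source population cannot be estimated directly — relative risk is not valid here. The odds ratio is the appropriate measure.
OR = (a·d)/(b·c) = (2344 × 1172) / (427 × 1245) = 2747168 / 531615 = 5.16759

5.168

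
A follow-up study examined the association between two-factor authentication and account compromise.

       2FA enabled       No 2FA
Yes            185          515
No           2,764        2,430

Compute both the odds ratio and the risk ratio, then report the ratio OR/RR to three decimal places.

Reading the table with exposure as columns: a = 185 (2FA enabled, case), b = 2764 (2FA enabled, non-case), c = 515 (No 2FA, case), d = 2430.
OR = (185·2430)/(2764·515) = 449550/1423460 = 0.31581
Risk in exposed = 185/2949 = 0.06273; risk in unexposed = 515/2945 = 0.17487; RR = 0.35874
OR/RR = 0.31581 / 0.35874 = 0.88035
The outcome is not rare, so the OR lies further from 1 than the RR.

0.880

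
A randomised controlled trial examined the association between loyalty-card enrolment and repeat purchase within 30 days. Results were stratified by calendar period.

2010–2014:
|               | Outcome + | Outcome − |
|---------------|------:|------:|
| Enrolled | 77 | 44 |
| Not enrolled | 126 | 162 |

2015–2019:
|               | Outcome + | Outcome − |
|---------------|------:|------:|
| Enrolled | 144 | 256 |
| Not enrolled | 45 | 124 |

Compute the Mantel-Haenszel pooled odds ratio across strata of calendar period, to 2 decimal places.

OR_MH = Σ(aᵢdᵢ/nᵢ) / Σ(bᵢcᵢ/nᵢ), where nᵢ is the stratum total.
Stratum 1 (2010–2014): n = 409; a·d/n = 77·162/409 = 30.4988; b·c/n = 44·126/409 = 13.5550
Stratum 2 (2015–2019): n = 569; a·d/n = 144·124/569 = 31.3814; b·c/n = 256·45/569 = 20.2460
OR_MH = (30.4988 + 31.3814) / (13.5550 + 20.2460) = 61.8801 / 33.8011 = 1.83072

1.83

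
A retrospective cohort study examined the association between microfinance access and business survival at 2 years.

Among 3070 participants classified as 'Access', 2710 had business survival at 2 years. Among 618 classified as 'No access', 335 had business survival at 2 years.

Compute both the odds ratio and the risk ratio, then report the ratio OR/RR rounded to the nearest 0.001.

From the description: a = 2710, b = 360, c = 335, d = 283.
OR = (2710·283)/(360·335) = 766930/120600 = 6.35929
Risk in exposed = 2710/3070 = 0.88274; risk in unexposed = 335/618 = 0.54207; RR = 1.62845
OR/RR = 6.35929 / 1.62845 = 3.90512
The outcome is not rare, so the OR lies further from 1 than the RR.

3.905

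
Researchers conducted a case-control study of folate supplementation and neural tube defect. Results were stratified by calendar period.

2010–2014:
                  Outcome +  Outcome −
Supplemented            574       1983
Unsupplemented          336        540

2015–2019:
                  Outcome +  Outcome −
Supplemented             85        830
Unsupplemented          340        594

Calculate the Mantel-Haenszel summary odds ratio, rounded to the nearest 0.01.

OR_MH = Σ(aᵢdᵢ/nᵢ) / Σ(bᵢcᵢ/nᵢ), where nᵢ is the stratum total.
Stratum 1 (2010–2014): n = 3433; a·d/n = 574·540/3433 = 90.2884; b·c/n = 1983·336/3433 = 194.0833
Stratum 2 (2015–2019): n = 1849; a·d/n = 85·594/1849 = 27.3067; b·c/n = 830·340/1849 = 152.6230
OR_MH = (90.2884 + 27.3067) / (194.0833 + 152.6230) = 117.5950 / 346.7063 = 0.33918

0.34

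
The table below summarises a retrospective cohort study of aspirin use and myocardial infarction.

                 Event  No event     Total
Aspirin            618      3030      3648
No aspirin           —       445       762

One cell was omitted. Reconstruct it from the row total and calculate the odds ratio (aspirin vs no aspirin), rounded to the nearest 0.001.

The missing cell is in the unexposed row: 762 − 445 = 317.
So a = 618, b = 3030, c = 317, d = 445.
OR = (a·d)/(b·c) = (618 × 445) / (3030 × 317) = 275010 / 960510 = 0.28632

0.286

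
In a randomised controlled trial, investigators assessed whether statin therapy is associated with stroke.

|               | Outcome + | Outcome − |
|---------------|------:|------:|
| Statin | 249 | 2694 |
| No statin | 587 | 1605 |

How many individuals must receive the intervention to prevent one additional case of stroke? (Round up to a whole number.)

Risk in treated group = 249/2943 = 0.08461; risk in control = 587/2192 = 0.26779.
Absolute risk reduction = 0.26779 − 0.08461 = 0.18318
NNT = 1 / ARR = 1 / 0.18318 = 5.459 → round up → 6

6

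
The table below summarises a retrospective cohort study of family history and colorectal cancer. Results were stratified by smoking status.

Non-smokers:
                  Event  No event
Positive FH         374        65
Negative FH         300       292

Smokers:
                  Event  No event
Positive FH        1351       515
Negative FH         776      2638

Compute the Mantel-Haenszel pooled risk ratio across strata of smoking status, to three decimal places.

2.707

RR_MH = Σ(aᵢ·n₀ᵢ/nᵢ) / Σ(cᵢ·n₁ᵢ/nᵢ), with n₁ᵢ = aᵢ+bᵢ (exposed), n₀ᵢ = cᵢ+dᵢ (unexposed), nᵢ = n₁ᵢ+n₀ᵢ.
Stratum 1 (Non-smokers): n₁ = 439, n₀ = 592, n = 1031; a·n₀/n = 374·592/1031 = 214.7507; c·n₁/n = 300·439/1031 = 127.7401
Stratum 2 (Smokers): n₁ = 1866, n₀ = 3414, n = 5280; a·n₀/n = 1351·3414/5280 = 873.5443; c·n₁/n = 776·1866/5280 = 274.2455
RR_MH = (214.7507 + 873.5443) / (127.7401 + 274.2455) = 1088.2950 / 401.9855 = 2.70730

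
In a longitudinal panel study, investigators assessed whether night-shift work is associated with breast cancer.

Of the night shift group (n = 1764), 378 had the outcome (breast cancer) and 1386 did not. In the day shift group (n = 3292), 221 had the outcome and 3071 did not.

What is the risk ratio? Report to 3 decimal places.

3.192

From the description: a = 378, b = 1386, c = 221, d = 3071.
Risk in exposed = 378/1764 = 0.21429; risk in unexposed = 221/3292 = 0.06713.
RR = 0.21429 / 0.06713 = 3.19198
The risk among the exposed is 3.19 times that among the unexposed.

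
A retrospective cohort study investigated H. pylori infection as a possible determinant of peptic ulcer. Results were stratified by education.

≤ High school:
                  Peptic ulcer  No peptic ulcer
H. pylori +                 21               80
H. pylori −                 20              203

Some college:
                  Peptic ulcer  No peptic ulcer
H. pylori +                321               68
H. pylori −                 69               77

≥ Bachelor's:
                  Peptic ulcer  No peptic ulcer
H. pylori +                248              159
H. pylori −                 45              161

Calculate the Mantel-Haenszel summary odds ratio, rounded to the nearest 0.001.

4.905

OR_MH = Σ(aᵢdᵢ/nᵢ) / Σ(bᵢcᵢ/nᵢ), where nᵢ is the stratum total.
Stratum 1 (≤ High school): n = 324; a·d/n = 21·203/324 = 13.1574; b·c/n = 80·20/324 = 4.9383
Stratum 2 (Some college): n = 535; a·d/n = 321·77/535 = 46.2000; b·c/n = 68·69/535 = 8.7701
Stratum 3 (≥ Bachelor's): n = 613; a·d/n = 248·161/613 = 65.1354; b·c/n = 159·45/613 = 11.6721
OR_MH = (13.1574 + 46.2000 + 65.1354) / (4.9383 + 8.7701 + 11.6721) = 124.4928 / 25.3805 = 4.90506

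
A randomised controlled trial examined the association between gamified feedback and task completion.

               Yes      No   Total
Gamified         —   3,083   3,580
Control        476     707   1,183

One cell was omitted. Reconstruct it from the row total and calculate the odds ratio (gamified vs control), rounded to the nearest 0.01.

The missing cell is in the exposed row: 3580 − 3083 = 497.
So a = 497, b = 3083, c = 476, d = 707.
OR = (a·d)/(b·c) = (497 × 707) / (3083 × 476) = 351379 / 1467508 = 0.23944

0.24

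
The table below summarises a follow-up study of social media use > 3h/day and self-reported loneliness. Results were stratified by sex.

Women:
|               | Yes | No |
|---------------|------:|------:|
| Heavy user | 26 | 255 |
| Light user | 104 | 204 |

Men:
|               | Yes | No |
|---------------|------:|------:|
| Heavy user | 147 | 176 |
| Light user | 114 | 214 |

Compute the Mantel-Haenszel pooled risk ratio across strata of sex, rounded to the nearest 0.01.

RR_MH = Σ(aᵢ·n₀ᵢ/nᵢ) / Σ(cᵢ·n₁ᵢ/nᵢ), with n₁ᵢ = aᵢ+bᵢ (exposed), n₀ᵢ = cᵢ+dᵢ (unexposed), nᵢ = n₁ᵢ+n₀ᵢ.
Stratum 1 (Women): n₁ = 281, n₀ = 308, n = 589; a·n₀/n = 26·308/589 = 13.5959; c·n₁/n = 104·281/589 = 49.6163
Stratum 2 (Men): n₁ = 323, n₀ = 328, n = 651; a·n₀/n = 147·328/651 = 74.0645; c·n₁/n = 114·323/651 = 56.5622
RR_MH = (13.5959 + 74.0645) / (49.6163 + 56.5622) = 87.6604 / 106.1785 = 0.82559

0.83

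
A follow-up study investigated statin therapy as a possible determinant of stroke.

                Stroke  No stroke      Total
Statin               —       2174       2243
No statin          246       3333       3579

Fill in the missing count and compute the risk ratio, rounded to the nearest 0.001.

0.448

The missing cell is in the exposed row: 2243 − 2174 = 69.
So a = 69, b = 2174, c = 246, d = 3333.
RR = [a/(a+b)] / [c/(c+d)] = (69/2243) / (246/3579) = 0.03076/0.06873 = 0.44755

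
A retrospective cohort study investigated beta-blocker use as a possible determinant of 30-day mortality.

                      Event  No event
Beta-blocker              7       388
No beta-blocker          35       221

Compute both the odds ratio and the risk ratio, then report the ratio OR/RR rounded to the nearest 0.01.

0.88

Cells: a = 7, b = 388, c = 35, d = 221.
OR = (7·221)/(388·35) = 1547/13580 = 0.11392
Risk in exposed = 7/395 = 0.01772; risk in unexposed = 35/256 = 0.13672; RR = 0.12962
OR/RR = 0.11392 / 0.12962 = 0.87886
The outcome is not rare, so the OR lies further from 1 than the RR.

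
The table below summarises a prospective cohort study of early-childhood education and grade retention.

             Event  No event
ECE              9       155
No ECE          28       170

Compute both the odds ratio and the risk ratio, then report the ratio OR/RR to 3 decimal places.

Cells: a = 9, b = 155, c = 28, d = 170.
OR = (9·170)/(155·28) = 1530/4340 = 0.35253
Risk in exposed = 9/164 = 0.05488; risk in unexposed = 28/198 = 0.14141; RR = 0.38807
OR/RR = 0.35253 / 0.38807 = 0.90844
The outcome is not rare, so the OR lies further from 1 than the RR.

0.908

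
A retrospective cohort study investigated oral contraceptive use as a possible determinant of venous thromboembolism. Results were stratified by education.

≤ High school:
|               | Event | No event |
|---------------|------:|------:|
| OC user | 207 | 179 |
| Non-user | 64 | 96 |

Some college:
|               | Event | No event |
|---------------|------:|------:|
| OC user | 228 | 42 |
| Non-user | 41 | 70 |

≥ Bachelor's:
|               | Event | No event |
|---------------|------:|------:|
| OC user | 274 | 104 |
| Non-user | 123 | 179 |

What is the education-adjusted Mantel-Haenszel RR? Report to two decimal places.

RR_MH = Σ(aᵢ·n₀ᵢ/nᵢ) / Σ(cᵢ·n₁ᵢ/nᵢ), with n₁ᵢ = aᵢ+bᵢ (exposed), n₀ᵢ = cᵢ+dᵢ (unexposed), nᵢ = n₁ᵢ+n₀ᵢ.
Stratum 1 (≤ High school): n₁ = 386, n₀ = 160, n = 546; a·n₀/n = 207·160/546 = 60.6593; c·n₁/n = 64·386/546 = 45.2454
Stratum 2 (Some college): n₁ = 270, n₀ = 111, n = 381; a·n₀/n = 228·111/381 = 66.4252; c·n₁/n = 41·270/381 = 29.0551
Stratum 3 (≥ Bachelor's): n₁ = 378, n₀ = 302, n = 680; a·n₀/n = 274·302/680 = 121.6882; c·n₁/n = 123·378/680 = 68.3735
RR_MH = (60.6593 + 66.4252 + 121.6882) / (45.2454 + 29.0551 + 68.3735) = 248.7728 / 142.6741 = 1.74364

1.74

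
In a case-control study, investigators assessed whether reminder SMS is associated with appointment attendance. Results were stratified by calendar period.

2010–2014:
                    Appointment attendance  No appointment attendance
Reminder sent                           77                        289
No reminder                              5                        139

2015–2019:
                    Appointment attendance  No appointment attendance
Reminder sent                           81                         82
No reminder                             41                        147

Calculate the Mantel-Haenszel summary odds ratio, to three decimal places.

OR_MH = Σ(aᵢdᵢ/nᵢ) / Σ(bᵢcᵢ/nᵢ), where nᵢ is the stratum total.
Stratum 1 (2010–2014): n = 510; a·d/n = 77·139/510 = 20.9863; b·c/n = 289·5/510 = 2.8333
Stratum 2 (2015–2019): n = 351; a·d/n = 81·147/351 = 33.9231; b·c/n = 82·41/351 = 9.5783
OR_MH = (20.9863 + 33.9231) / (2.8333 + 9.5783) = 54.9094 / 12.4117 = 4.42401

4.424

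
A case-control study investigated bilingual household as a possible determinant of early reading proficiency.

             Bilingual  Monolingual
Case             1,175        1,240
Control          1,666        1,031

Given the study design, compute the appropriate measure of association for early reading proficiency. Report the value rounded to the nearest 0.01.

Reading the table with exposure as columns: a = 1175 (Bilingual, case), b = 1666 (Bilingual, non-case), c = 1240 (Monolingual, case), d = 1031.
This is a case-control study: participants were sampled on outcome status, so risks in the source population cannot be estimated directly — relative risk is not valid here. The odds ratio is the appropriate measure.
OR = (a·d)/(b·c) = (1175 × 1031) / (1666 × 1240) = 1211425 / 2065840 = 0.58641

0.59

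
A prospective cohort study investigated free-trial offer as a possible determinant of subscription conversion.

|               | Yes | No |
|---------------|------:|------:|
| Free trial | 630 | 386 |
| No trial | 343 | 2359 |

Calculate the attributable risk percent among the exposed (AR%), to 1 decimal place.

Cells: a = 630, b = 386, c = 343, d = 2359.
Risk in exposed = 630/1016 = 0.62008; risk in unexposed = 343/2702 = 0.12694.
RR = 0.62008/0.12694 = 4.88470
AR% = (RR − 1)/RR × 100 = (4.88470 − 1)/4.88470 × 100 = 79.5279%

79.5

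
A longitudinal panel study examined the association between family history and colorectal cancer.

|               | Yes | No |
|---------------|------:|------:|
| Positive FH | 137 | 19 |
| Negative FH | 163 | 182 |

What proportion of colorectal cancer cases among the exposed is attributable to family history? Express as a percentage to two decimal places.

46.20

Cells: a = 137, b = 19, c = 163, d = 182.
Risk in exposed = 137/156 = 0.87821; risk in unexposed = 163/345 = 0.47246.
RR = 0.87821/0.47246 = 1.85878
AR% = (RR − 1)/RR × 100 = (1.85878 − 1)/1.85878 × 100 = 46.2012%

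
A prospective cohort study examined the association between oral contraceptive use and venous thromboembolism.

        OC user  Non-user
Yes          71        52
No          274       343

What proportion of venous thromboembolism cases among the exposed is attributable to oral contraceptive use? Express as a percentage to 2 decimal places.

Reading the table with exposure as columns: a = 71 (OC user, case), b = 274 (OC user, non-case), c = 52 (Non-user, case), d = 343.
Risk in exposed = 71/345 = 0.20580; risk in unexposed = 52/395 = 0.13165.
RR = 0.20580/0.13165 = 1.56327
AR% = (RR − 1)/RR × 100 = (1.56327 − 1)/1.56327 × 100 = 36.0314%

36.03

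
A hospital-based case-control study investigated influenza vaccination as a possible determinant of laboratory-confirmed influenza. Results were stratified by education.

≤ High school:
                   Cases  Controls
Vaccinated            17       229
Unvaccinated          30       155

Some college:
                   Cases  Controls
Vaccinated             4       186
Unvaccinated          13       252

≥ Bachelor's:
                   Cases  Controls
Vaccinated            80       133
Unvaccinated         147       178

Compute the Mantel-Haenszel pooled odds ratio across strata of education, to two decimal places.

0.60

OR_MH = Σ(aᵢdᵢ/nᵢ) / Σ(bᵢcᵢ/nᵢ), where nᵢ is the stratum total.
Stratum 1 (≤ High school): n = 431; a·d/n = 17·155/431 = 6.1137; b·c/n = 229·30/431 = 15.9397
Stratum 2 (Some college): n = 455; a·d/n = 4·252/455 = 2.2154; b·c/n = 186·13/455 = 5.3143
Stratum 3 (≥ Bachelor's): n = 538; a·d/n = 80·178/538 = 26.4684; b·c/n = 133·147/538 = 36.3401
OR_MH = (6.1137 + 2.2154 + 26.4684) / (15.9397 + 5.3143 + 36.3401) = 34.7975 / 57.5941 = 0.60418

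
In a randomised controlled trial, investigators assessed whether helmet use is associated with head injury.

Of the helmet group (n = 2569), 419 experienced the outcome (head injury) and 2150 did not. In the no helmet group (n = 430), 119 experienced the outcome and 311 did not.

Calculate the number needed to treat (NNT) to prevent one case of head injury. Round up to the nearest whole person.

9

Risk in treated group = 419/2569 = 0.16310; risk in control = 119/430 = 0.27674.
Absolute risk reduction = 0.27674 − 0.16310 = 0.11365
NNT = 1 / ARR = 1 / 0.11365 = 8.799 → round up → 9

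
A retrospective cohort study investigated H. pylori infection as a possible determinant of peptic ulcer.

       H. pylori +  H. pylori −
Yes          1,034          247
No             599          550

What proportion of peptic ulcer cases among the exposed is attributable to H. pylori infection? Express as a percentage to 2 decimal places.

51.06

Reading the table with exposure as columns: a = 1034 (H. pylori +, case), b = 599 (H. pylori +, non-case), c = 247 (H. pylori −, case), d = 550.
Risk in exposed = 1034/1633 = 0.63319; risk in unexposed = 247/797 = 0.30991.
RR = 0.63319/0.30991 = 2.04313
AR% = (RR − 1)/RR × 100 = (2.04313 − 1)/2.04313 × 100 = 51.0555%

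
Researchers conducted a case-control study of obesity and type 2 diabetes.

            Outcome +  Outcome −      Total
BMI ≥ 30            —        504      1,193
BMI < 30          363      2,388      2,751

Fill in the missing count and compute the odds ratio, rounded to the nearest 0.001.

8.993

The missing cell is in the exposed row: 1193 − 504 = 689.
So a = 689, b = 504, c = 363, d = 2388.
OR = (a·d)/(b·c) = (689 × 2388) / (504 × 363) = 1645332 / 182952 = 8.99324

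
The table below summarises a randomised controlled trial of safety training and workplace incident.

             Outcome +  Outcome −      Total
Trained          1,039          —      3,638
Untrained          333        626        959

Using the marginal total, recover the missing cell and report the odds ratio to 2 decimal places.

The missing cell is in the exposed row: 3638 − 1039 = 2599.
So a = 1039, b = 2599, c = 333, d = 626.
OR = (a·d)/(b·c) = (1039 × 626) / (2599 × 333) = 650414 / 865467 = 0.75152

0.75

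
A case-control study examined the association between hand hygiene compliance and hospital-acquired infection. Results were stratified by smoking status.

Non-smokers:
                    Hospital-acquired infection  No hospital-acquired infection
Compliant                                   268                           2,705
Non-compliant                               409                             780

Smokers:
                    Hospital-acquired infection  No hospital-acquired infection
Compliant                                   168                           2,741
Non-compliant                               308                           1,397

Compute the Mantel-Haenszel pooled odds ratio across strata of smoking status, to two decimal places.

OR_MH = Σ(aᵢdᵢ/nᵢ) / Σ(bᵢcᵢ/nᵢ), where nᵢ is the stratum total.
Stratum 1 (Non-smokers): n = 4162; a·d/n = 268·780/4162 = 50.2259; b·c/n = 2705·409/4162 = 265.8205
Stratum 2 (Smokers): n = 4614; a·d/n = 168·1397/4614 = 50.8661; b·c/n = 2741·308/4614 = 182.9710
OR_MH = (50.2259 + 50.8661) / (265.8205 + 182.9710) = 101.0919 / 448.7915 = 0.22525

0.23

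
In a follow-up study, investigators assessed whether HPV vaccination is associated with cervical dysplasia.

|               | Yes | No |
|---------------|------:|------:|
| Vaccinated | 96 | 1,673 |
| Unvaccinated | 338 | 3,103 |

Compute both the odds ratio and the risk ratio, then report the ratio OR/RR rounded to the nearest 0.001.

0.954

Cells: a = 96, b = 1673, c = 338, d = 3103.
OR = (96·3103)/(1673·338) = 297888/565474 = 0.52679
Risk in exposed = 96/1769 = 0.05427; risk in unexposed = 338/3441 = 0.09823; RR = 0.55247
OR/RR = 0.52679 / 0.55247 = 0.95352
The outcome is rare in both groups, so OR ≈ RR (ratio near 1).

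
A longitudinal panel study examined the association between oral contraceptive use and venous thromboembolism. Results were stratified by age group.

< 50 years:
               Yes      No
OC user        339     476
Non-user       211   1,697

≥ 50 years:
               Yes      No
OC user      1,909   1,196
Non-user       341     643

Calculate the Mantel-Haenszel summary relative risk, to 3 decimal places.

RR_MH = Σ(aᵢ·n₀ᵢ/nᵢ) / Σ(cᵢ·n₁ᵢ/nᵢ), with n₁ᵢ = aᵢ+bᵢ (exposed), n₀ᵢ = cᵢ+dᵢ (unexposed), nᵢ = n₁ᵢ+n₀ᵢ.
Stratum 1 (< 50 years): n₁ = 815, n₀ = 1908, n = 2723; a·n₀/n = 339·1908/2723 = 237.5365; c·n₁/n = 211·815/2723 = 63.1528
Stratum 2 (≥ 50 years): n₁ = 3105, n₀ = 984, n = 4089; a·n₀/n = 1909·984/4089 = 459.3925; c·n₁/n = 341·3105/4089 = 258.9398
RR_MH = (237.5365 + 459.3925) / (63.1528 + 258.9398) = 696.9291 / 322.0926 = 2.16375

2.164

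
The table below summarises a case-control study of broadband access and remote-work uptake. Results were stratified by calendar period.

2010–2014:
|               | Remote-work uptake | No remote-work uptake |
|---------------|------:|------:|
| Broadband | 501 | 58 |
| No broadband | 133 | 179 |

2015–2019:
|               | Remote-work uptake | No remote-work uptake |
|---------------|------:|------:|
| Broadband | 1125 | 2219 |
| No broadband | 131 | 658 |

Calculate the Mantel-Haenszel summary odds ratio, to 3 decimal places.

3.562

OR_MH = Σ(aᵢdᵢ/nᵢ) / Σ(bᵢcᵢ/nᵢ), where nᵢ is the stratum total.
Stratum 1 (2010–2014): n = 871; a·d/n = 501·179/871 = 102.9610; b·c/n = 58·133/871 = 8.8565
Stratum 2 (2015–2019): n = 4133; a·d/n = 1125·658/4133 = 179.1072; b·c/n = 2219·131/4133 = 70.3337
OR_MH = (102.9610 + 179.1072) / (8.8565 + 70.3337) = 282.0682 / 79.1901 = 3.56191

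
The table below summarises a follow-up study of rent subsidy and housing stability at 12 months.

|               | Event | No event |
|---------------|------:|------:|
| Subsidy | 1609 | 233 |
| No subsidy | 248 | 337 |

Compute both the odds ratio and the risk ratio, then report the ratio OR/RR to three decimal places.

Cells: a = 1609, b = 233, c = 248, d = 337.
OR = (1609·337)/(233·248) = 542233/57784 = 9.38379
Risk in exposed = 1609/1842 = 0.87351; risk in unexposed = 248/585 = 0.42393; RR = 2.06049
OR/RR = 9.38379 / 2.06049 = 4.55415
The outcome is not rare, so the OR lies further from 1 than the RR.

4.554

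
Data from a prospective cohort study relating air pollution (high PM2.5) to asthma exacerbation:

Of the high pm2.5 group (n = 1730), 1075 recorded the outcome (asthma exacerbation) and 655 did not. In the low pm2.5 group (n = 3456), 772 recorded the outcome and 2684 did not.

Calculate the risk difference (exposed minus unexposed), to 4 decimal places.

From the description: a = 1075, b = 655, c = 772, d = 2684.
Risk in exposed = 1075/1730 = 0.621387; risk in unexposed = 772/3456 = 0.223380.
Risk difference = 0.621387 − 0.223380 = 0.398008

0.3980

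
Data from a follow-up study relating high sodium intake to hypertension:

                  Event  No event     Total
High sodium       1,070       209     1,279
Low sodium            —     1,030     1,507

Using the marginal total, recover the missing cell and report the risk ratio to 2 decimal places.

2.64

The missing cell is in the unexposed row: 1507 − 1030 = 477.
So a = 1070, b = 209, c = 477, d = 1030.
RR = [a/(a+b)] / [c/(c+d)] = (1070/1279) / (477/1507) = 0.83659/0.31652 = 2.64307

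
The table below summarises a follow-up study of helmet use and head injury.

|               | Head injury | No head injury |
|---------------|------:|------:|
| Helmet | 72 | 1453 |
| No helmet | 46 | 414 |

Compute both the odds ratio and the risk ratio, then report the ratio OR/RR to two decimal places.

0.94

Cells: a = 72, b = 1453, c = 46, d = 414.
OR = (72·414)/(1453·46) = 29808/66838 = 0.44597
Risk in exposed = 72/1525 = 0.04721; risk in unexposed = 46/460 = 0.10000; RR = 0.47213
OR/RR = 0.44597 / 0.47213 = 0.94460
The outcome is not rare, so the OR lies further from 1 than the RR.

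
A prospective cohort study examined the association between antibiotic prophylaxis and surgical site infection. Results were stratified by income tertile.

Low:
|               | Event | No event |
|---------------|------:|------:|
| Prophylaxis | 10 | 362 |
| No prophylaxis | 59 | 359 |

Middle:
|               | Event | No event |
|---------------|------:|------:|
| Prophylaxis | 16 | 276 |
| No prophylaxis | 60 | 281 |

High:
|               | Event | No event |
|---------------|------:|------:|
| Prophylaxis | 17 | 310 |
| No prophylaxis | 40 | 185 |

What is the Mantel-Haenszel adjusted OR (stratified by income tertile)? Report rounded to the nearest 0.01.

OR_MH = Σ(aᵢdᵢ/nᵢ) / Σ(bᵢcᵢ/nᵢ), where nᵢ is the stratum total.
Stratum 1 (Low): n = 790; a·d/n = 10·359/790 = 4.5443; b·c/n = 362·59/790 = 27.0354
Stratum 2 (Middle): n = 633; a·d/n = 16·281/633 = 7.1027; b·c/n = 276·60/633 = 26.1611
Stratum 3 (High): n = 552; a·d/n = 17·185/552 = 5.6975; b·c/n = 310·40/552 = 22.4638
OR_MH = (4.5443 + 7.1027 + 5.6975) / (27.0354 + 26.1611 + 22.4638) = 17.3445 / 75.6603 = 0.22924

0.23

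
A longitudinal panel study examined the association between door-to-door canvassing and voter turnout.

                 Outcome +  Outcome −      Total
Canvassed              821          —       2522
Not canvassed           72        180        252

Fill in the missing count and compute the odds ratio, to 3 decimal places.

1.207

The missing cell is in the exposed row: 2522 − 821 = 1701.
So a = 821, b = 1701, c = 72, d = 180.
OR = (a·d)/(b·c) = (821 × 180) / (1701 × 72) = 147780 / 122472 = 1.20664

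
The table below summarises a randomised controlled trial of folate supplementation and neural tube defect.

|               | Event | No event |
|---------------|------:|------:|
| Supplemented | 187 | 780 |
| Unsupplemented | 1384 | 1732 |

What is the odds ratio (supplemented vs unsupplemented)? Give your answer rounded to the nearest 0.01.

0.30

Cells: a = 187, b = 780, c = 1384, d = 1732.
OR = (a·d)/(b·c) = (187 × 1732) / (780 × 1384) = 323884 / 1079520 = 0.30003
Exposure is associated with lower odds of neural tube defect (OR = 0.30 < 1).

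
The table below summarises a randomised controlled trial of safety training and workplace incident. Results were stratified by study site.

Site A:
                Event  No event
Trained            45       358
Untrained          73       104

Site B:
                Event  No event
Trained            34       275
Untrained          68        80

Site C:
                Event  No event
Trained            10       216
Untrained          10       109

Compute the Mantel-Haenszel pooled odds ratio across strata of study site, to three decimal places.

0.186

OR_MH = Σ(aᵢdᵢ/nᵢ) / Σ(bᵢcᵢ/nᵢ), where nᵢ is the stratum total.
Stratum 1 (Site A): n = 580; a·d/n = 45·104/580 = 8.0690; b·c/n = 358·73/580 = 45.0586
Stratum 2 (Site B): n = 457; a·d/n = 34·80/457 = 5.9519; b·c/n = 275·68/457 = 40.9190
Stratum 3 (Site C): n = 345; a·d/n = 10·109/345 = 3.1594; b·c/n = 216·10/345 = 6.2609
OR_MH = (8.0690 + 5.9519 + 3.1594) / (45.0586 + 40.9190 + 6.2609) = 17.1802 / 92.2385 = 0.18626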